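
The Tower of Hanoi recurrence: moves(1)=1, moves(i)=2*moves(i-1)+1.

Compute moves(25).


moves(25) = 2 * moves(24) + 1
moves(24) = 2 * moves(23) + 1
moves(23) = 2 * moves(22) + 1
moves(22) = 2 * moves(21) + 1
moves(21) = 2 * moves(20) + 1
moves(20) = 2 * moves(19) + 1
moves(19) = 2 * moves(18) + 1
moves(18) = 2 * moves(17) + 1
moves(17) = 2 * moves(16) + 1
moves(16) = 2 * moves(15) + 1
moves(15) = 2 * moves(14) + 1
moves(14) = 2 * moves(13) + 1
moves(13) = 2 * moves(12) + 1
moves(12) = 2 * moves(11) + 1
moves(11) = 2 * moves(10) + 1
moves(10) = 2 * moves(9) + 1
moves(9) = 2 * moves(8) + 1
moves(8) = 2 * moves(7) + 1
moves(7) = 2 * moves(6) + 1
moves(6) = 2 * moves(5) + 1
moves(5) = 2 * moves(4) + 1
moves(4) = 2 * moves(3) + 1
moves(3) = 2 * moves(2) + 1
moves(2) = 2 * moves(1) + 1
moves(1) = 1  (base case)
moves(2) = 2 * 1 + 1 = 3
moves(3) = 2 * 3 + 1 = 7
moves(4) = 2 * 7 + 1 = 15
moves(5) = 2 * 15 + 1 = 31
moves(6) = 2 * 31 + 1 = 63
moves(7) = 2 * 63 + 1 = 127
moves(8) = 2 * 127 + 1 = 255
moves(9) = 2 * 255 + 1 = 511
moves(10) = 2 * 511 + 1 = 1023
moves(11) = 2 * 1023 + 1 = 2047
moves(12) = 2 * 2047 + 1 = 4095
moves(13) = 2 * 4095 + 1 = 8191
moves(14) = 2 * 8191 + 1 = 16383
moves(15) = 2 * 16383 + 1 = 32767
moves(16) = 2 * 32767 + 1 = 65535
moves(17) = 2 * 65535 + 1 = 131071
moves(18) = 2 * 131071 + 1 = 262143
moves(19) = 2 * 262143 + 1 = 524287
moves(20) = 2 * 524287 + 1 = 1048575
moves(21) = 2 * 1048575 + 1 = 2097151
moves(22) = 2 * 2097151 + 1 = 4194303
moves(23) = 2 * 4194303 + 1 = 8388607
moves(24) = 2 * 8388607 + 1 = 16777215
moves(25) = 2 * 16777215 + 1 = 33554431

33554431


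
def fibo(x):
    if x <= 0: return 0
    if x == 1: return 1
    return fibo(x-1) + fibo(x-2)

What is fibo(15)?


Computing fibo(15) bottom-up:
fibo(0) = 0
fibo(1) = 1
fibo(2) = fibo(1) + fibo(0) = 1 + 0 = 1
fibo(3) = fibo(2) + fibo(1) = 1 + 1 = 2
fibo(4) = fibo(3) + fibo(2) = 2 + 1 = 3
fibo(5) = fibo(4) + fibo(3) = 3 + 2 = 5
fibo(6) = fibo(5) + fibo(4) = 5 + 3 = 8
fibo(7) = fibo(6) + fibo(5) = 8 + 5 = 13
fibo(8) = fibo(7) + fibo(6) = 13 + 8 = 21
fibo(9) = fibo(8) + fibo(7) = 21 + 13 = 34
fibo(10) = fibo(9) + fibo(8) = 34 + 21 = 55
fibo(11) = fibo(10) + fibo(9) = 55 + 34 = 89
fibo(12) = fibo(11) + fibo(10) = 89 + 55 = 144
fibo(13) = fibo(12) + fibo(11) = 144 + 89 = 233
fibo(14) = fibo(13) + fibo(12) = 233 + 144 = 377
fibo(15) = fibo(14) + fibo(13) = 377 + 233 = 610

610


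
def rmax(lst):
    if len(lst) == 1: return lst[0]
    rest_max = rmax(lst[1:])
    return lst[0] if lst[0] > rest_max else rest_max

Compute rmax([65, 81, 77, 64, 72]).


rmax([65, 81, 77, 64, 72]): compare 65 with rmax([81, 77, 64, 72])
rmax([81, 77, 64, 72]): compare 81 with rmax([77, 64, 72])
rmax([77, 64, 72]): compare 77 with rmax([64, 72])
rmax([64, 72]): compare 64 with rmax([72])
rmax([72]) = 72  (base case)
Compare 64 with 72 -> 72
Compare 77 with 72 -> 77
Compare 81 with 77 -> 81
Compare 65 with 81 -> 81

81


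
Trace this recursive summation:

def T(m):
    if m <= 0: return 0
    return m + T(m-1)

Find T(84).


T(84)
= 84 + 83 + 82 + 81 + 80 + 79 + 78 + 77 + 76 + 75 + 74 + 73 + 72 + 71 + 70 + 69 + 68 + 67 + 66 + 65 + 64 + 63 + 62 + 61 + 60 + 59 + 58 + 57 + 56 + 55 + 54 + 53 + 52 + 51 + 50 + 49 + 48 + 47 + 46 + 45 + 44 + 43 + 42 + 41 + 40 + 39 + 38 + 37 + 36 + 35 + 34 + 33 + 32 + 31 + 30 + 29 + 28 + 27 + 26 + 25 + 24 + 23 + 22 + 21 + 20 + 19 + 18 + 17 + 16 + 15 + 14 + 13 + 12 + 11 + 10 + 9 + 8 + 7 + 6 + 5 + 4 + 3 + 2 + 1 + T(0)
= 84 + 83 + 82 + 81 + 80 + 79 + 78 + 77 + 76 + 75 + 74 + 73 + 72 + 71 + 70 + 69 + 68 + 67 + 66 + 65 + 64 + 63 + 62 + 61 + 60 + 59 + 58 + 57 + 56 + 55 + 54 + 53 + 52 + 51 + 50 + 49 + 48 + 47 + 46 + 45 + 44 + 43 + 42 + 41 + 40 + 39 + 38 + 37 + 36 + 35 + 34 + 33 + 32 + 31 + 30 + 29 + 28 + 27 + 26 + 25 + 24 + 23 + 22 + 21 + 20 + 19 + 18 + 17 + 16 + 15 + 14 + 13 + 12 + 11 + 10 + 9 + 8 + 7 + 6 + 5 + 4 + 3 + 2 + 1 + 0
= 3570

3570


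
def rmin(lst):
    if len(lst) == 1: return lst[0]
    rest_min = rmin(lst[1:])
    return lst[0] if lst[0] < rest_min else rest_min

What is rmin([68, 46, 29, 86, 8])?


rmin([68, 46, 29, 86, 8]): compare 68 with rmin([46, 29, 86, 8])
rmin([46, 29, 86, 8]): compare 46 with rmin([29, 86, 8])
rmin([29, 86, 8]): compare 29 with rmin([86, 8])
rmin([86, 8]): compare 86 with rmin([8])
rmin([8]) = 8  (base case)
Compare 86 with 8 -> 8
Compare 29 with 8 -> 8
Compare 46 with 8 -> 8
Compare 68 with 8 -> 8

8


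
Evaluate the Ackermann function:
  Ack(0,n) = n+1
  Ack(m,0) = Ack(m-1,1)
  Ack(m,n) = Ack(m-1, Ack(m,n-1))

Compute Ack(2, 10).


Ack(2, 10) = Ack(1, Ack(2, 9))
  Ack(2, 9) = Ack(1, Ack(2, 8))
    Ack(2, 8) = Ack(1, Ack(2, 7))
      Ack(2, 7) = Ack(1, Ack(2, 6))
        Ack(2, 6) = Ack(1, Ack(2, 5))
          Ack(2, 5) = Ack(1, Ack(2, 4))
          Ack(2, 4) = Ack(1, Ack(2, 3))
          Ack(2, 3) = Ack(1, Ack(2, 2))
          Ack(2, 2) = Ack(1, Ack(2, 1))
          Ack(2, 1) = Ack(1, Ack(2, 0))
          Ack(2, 0) = Ack(1, 1)
          Ack(1, 1) = Ack(0, Ack(1, 0))
          Ack(1, 0) = Ack(0, 1)
          Ack(0, 1) = 2
            = Ack(0, 2)
          Ack(0, 2) = 3
            = Ack(1, 3)
          Ack(1, 3) = Ack(0, Ack(1, 2))
          Ack(1, 2) = Ack(0, Ack(1, 1))
          Ack(1, 1) = Ack(0, Ack(1, 0))
          Ack(1, 0) = Ack(0, 1)
          Ack(0, 1) = 2
            = Ack(0, 2)
          Ack(0, 2) = 3
            = Ack(0, 3)
... (trace truncated)
Result: Ack(2, 10) = 23

23


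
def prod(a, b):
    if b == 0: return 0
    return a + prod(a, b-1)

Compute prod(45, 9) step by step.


prod(45, 9) = 45 + prod(45, 8)
prod(45, 8) = 45 + prod(45, 7)
prod(45, 7) = 45 + prod(45, 6)
prod(45, 6) = 45 + prod(45, 5)
prod(45, 5) = 45 + prod(45, 4)
prod(45, 4) = 45 + prod(45, 3)
prod(45, 3) = 45 + prod(45, 2)
prod(45, 2) = 45 + prod(45, 1)
prod(45, 1) = 45 + prod(45, 0)
prod(45, 0) = 0  (base case)
Total: 45 + 45 + 45 + 45 + 45 + 45 + 45 + 45 + 45 + 0 = 405

405


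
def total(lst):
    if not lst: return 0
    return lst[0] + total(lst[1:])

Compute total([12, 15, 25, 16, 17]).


total([12, 15, 25, 16, 17]) = 12 + total([15, 25, 16, 17])
total([15, 25, 16, 17]) = 15 + total([25, 16, 17])
total([25, 16, 17]) = 25 + total([16, 17])
total([16, 17]) = 16 + total([17])
total([17]) = 17 + total([])
total([]) = 0  (base case)
Total: 12 + 15 + 25 + 16 + 17 + 0 = 85

85


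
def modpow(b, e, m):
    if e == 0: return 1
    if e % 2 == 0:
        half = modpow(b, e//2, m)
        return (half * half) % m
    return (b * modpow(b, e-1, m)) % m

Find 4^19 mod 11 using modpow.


modpow(4, 19, 11): e is odd, compute modpow(4, 18, 11)
  modpow(4, 18, 11): e is even, compute modpow(4, 9, 11)
    modpow(4, 9, 11): e is odd, compute modpow(4, 8, 11)
      modpow(4, 8, 11): e is even, compute modpow(4, 4, 11)
        modpow(4, 4, 11): e is even, compute modpow(4, 2, 11)
          modpow(4, 2, 11): e is even, compute modpow(4, 1, 11)
          modpow(4, 1, 11): e is odd, compute modpow(4, 0, 11)
          modpow(4, 0, 11) = 1
          (4 * 1) % 11 = 4
          half=4, (4*4) % 11 = 5
        half=5, (5*5) % 11 = 3
      half=3, (3*3) % 11 = 9
    (4 * 9) % 11 = 3
  half=3, (3*3) % 11 = 9
(4 * 9) % 11 = 3

3


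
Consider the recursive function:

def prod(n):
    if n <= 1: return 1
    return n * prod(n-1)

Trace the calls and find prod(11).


prod(11)
= 11 * prod(10)
= 11 * 10 * prod(9)
= 11 * 10 * 9 * prod(8)
= 11 * 10 * 9 * 8 * prod(7)
= 11 * 10 * 9 * 8 * 7 * prod(6)
= 11 * 10 * 9 * 8 * 7 * 6 * prod(5)
= 11 * 10 * 9 * 8 * 7 * 6 * 5 * prod(4)
= 11 * 10 * 9 * 8 * 7 * 6 * 5 * 4 * prod(3)
= 11 * 10 * 9 * 8 * 7 * 6 * 5 * 4 * 3 * prod(2)
= 11 * 10 * 9 * 8 * 7 * 6 * 5 * 4 * 3 * 2 * prod(1)
= 11 * 10 * 9 * 8 * 7 * 6 * 5 * 4 * 3 * 2 * 1
= 39916800

39916800


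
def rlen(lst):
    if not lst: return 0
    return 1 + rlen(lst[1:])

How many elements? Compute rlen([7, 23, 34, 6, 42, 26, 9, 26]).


rlen([7, 23, 34, 6, 42, 26, 9, 26]) = 1 + rlen([23, 34, 6, 42, 26, 9, 26])
rlen([23, 34, 6, 42, 26, 9, 26]) = 1 + rlen([34, 6, 42, 26, 9, 26])
rlen([34, 6, 42, 26, 9, 26]) = 1 + rlen([6, 42, 26, 9, 26])
rlen([6, 42, 26, 9, 26]) = 1 + rlen([42, 26, 9, 26])
rlen([42, 26, 9, 26]) = 1 + rlen([26, 9, 26])
rlen([26, 9, 26]) = 1 + rlen([9, 26])
rlen([9, 26]) = 1 + rlen([26])
rlen([26]) = 1 + rlen([])
rlen([]) = 0  (base case)
Unwinding: 1 + 1 + 1 + 1 + 1 + 1 + 1 + 1 + 0 = 8

8


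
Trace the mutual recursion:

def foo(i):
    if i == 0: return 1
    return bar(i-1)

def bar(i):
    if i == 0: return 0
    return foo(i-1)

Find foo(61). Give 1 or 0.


foo(61) = bar(60)
bar(60) = foo(59)
foo(59) = bar(58)
bar(58) = foo(57)
foo(57) = bar(56)
bar(56) = foo(55)
foo(55) = bar(54)
bar(54) = foo(53)
foo(53) = bar(52)
bar(52) = foo(51)
foo(51) = bar(50)
bar(50) = foo(49)
foo(49) = bar(48)
bar(48) = foo(47)
foo(47) = bar(46)
bar(46) = foo(45)
foo(45) = bar(44)
bar(44) = foo(43)
foo(43) = bar(42)
bar(42) = foo(41)
foo(41) = bar(40)
bar(40) = foo(39)
foo(39) = bar(38)
bar(38) = foo(37)
foo(37) = bar(36)
bar(36) = foo(35)
foo(35) = bar(34)
bar(34) = foo(33)
foo(33) = bar(32)
bar(32) = foo(31)
foo(31) = bar(30)
bar(30) = foo(29)
foo(29) = bar(28)
bar(28) = foo(27)
foo(27) = bar(26)
bar(26) = foo(25)
foo(25) = bar(24)
bar(24) = foo(23)
foo(23) = bar(22)
bar(22) = foo(21)
foo(21) = bar(20)
bar(20) = foo(19)
foo(19) = bar(18)
bar(18) = foo(17)
foo(17) = bar(16)
bar(16) = foo(15)
foo(15) = bar(14)
bar(14) = foo(13)
foo(13) = bar(12)
bar(12) = foo(11)
foo(11) = bar(10)
bar(10) = foo(9)
foo(9) = bar(8)
bar(8) = foo(7)
foo(7) = bar(6)
bar(6) = foo(5)
foo(5) = bar(4)
bar(4) = foo(3)
foo(3) = bar(2)
bar(2) = foo(1)
foo(1) = bar(0)
bar(0) = 0  (base case)
Result: 0

0


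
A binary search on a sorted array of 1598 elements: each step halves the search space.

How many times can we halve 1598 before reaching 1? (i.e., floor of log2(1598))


1598 / 2 = 799
799 / 2 = 399
399 / 2 = 199
199 / 2 = 99
99 / 2 = 49
49 / 2 = 24
24 / 2 = 12
12 / 2 = 6
6 / 2 = 3
3 / 2 = 1
Reached 1 after 10 halvings

10


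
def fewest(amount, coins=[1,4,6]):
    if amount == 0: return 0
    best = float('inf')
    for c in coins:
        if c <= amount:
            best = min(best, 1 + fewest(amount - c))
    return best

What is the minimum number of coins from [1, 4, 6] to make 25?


Building up with DP:
fewest(0) = 0
fewest(1) = min(1+fewest(0)=1+0=1) = 1
fewest(2) = min(1+fewest(1)=1+1=2) = 2
fewest(3) = min(1+fewest(2)=1+2=3) = 3
fewest(4) = min(1+fewest(3)=1+3=4, 1+fewest(0)=1+0=1) = 1
fewest(5) = min(1+fewest(4)=1+1=2, 1+fewest(1)=1+1=2) = 2
fewest(6) = min(1+fewest(5)=1+2=3, 1+fewest(2)=1+2=3, 1+fewest(0)=1+0=1) = 1
fewest(7) = min(1+fewest(6)=1+1=2, 1+fewest(3)=1+3=4, 1+fewest(1)=1+1=2) = 2
fewest(8) = min(1+fewest(7)=1+2=3, 1+fewest(4)=1+1=2, 1+fewest(2)=1+2=3) = 2
fewest(9) = min(1+fewest(8)=1+2=3, 1+fewest(5)=1+2=3, 1+fewest(3)=1+3=4) = 3
fewest(10) = min(1+fewest(9)=1+3=4, 1+fewest(6)=1+1=2, 1+fewest(4)=1+1=2) = 2
fewest(11) = min(1+fewest(10)=1+2=3, 1+fewest(7)=1+2=3, 1+fewest(5)=1+2=3) = 3
fewest(12) = min(1+fewest(11)=1+3=4, 1+fewest(8)=1+2=3, 1+fewest(6)=1+1=2) = 2
fewest(13) = min(1+fewest(12)=1+2=3, 1+fewest(9)=1+3=4, 1+fewest(7)=1+2=3) = 3
fewest(14) = min(1+fewest(13)=1+3=4, 1+fewest(10)=1+2=3, 1+fewest(8)=1+2=3) = 3
fewest(15) = min(1+fewest(14)=1+3=4, 1+fewest(11)=1+3=4, 1+fewest(9)=1+3=4) = 4
fewest(16) = min(1+fewest(15)=1+4=5, 1+fewest(12)=1+2=3, 1+fewest(10)=1+2=3) = 3
fewest(17) = min(1+fewest(16)=1+3=4, 1+fewest(13)=1+3=4, 1+fewest(11)=1+3=4) = 4
fewest(18) = min(1+fewest(17)=1+4=5, 1+fewest(14)=1+3=4, 1+fewest(12)=1+2=3) = 3
fewest(19) = min(1+fewest(18)=1+3=4, 1+fewest(15)=1+4=5, 1+fewest(13)=1+3=4) = 4
fewest(20) = min(1+fewest(19)=1+4=5, 1+fewest(16)=1+3=4, 1+fewest(14)=1+3=4) = 4
fewest(21) = min(1+fewest(20)=1+4=5, 1+fewest(17)=1+4=5, 1+fewest(15)=1+4=5) = 5
fewest(22) = min(1+fewest(21)=1+5=6, 1+fewest(18)=1+3=4, 1+fewest(16)=1+3=4) = 4
fewest(23) = min(1+fewest(22)=1+4=5, 1+fewest(19)=1+4=5, 1+fewest(17)=1+4=5) = 5
fewest(24) = min(1+fewest(23)=1+5=6, 1+fewest(20)=1+4=5, 1+fewest(18)=1+3=4) = 4
fewest(25) = min(1+fewest(24)=1+4=5, 1+fewest(21)=1+5=6, 1+fewest(19)=1+4=5) = 5

5


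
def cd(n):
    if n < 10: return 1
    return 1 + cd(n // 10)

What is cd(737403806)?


cd(737403806) = 1 + cd(73740380)
cd(73740380) = 1 + cd(7374038)
cd(7374038) = 1 + cd(737403)
cd(737403) = 1 + cd(73740)
cd(73740) = 1 + cd(7374)
cd(7374) = 1 + cd(737)
cd(737) = 1 + cd(73)
cd(73) = 1 + cd(7)
cd(7) = 1  (base case: 7 < 10)
Unwinding: 1 + 1 + 1 + 1 + 1 + 1 + 1 + 1 + 1 = 9

9


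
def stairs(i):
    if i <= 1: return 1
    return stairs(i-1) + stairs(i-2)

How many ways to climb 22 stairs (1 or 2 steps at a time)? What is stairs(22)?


Building up from base cases:
stairs(0) = 1
stairs(1) = 1
stairs(2) = stairs(1) + stairs(0) = 1 + 1 = 2
stairs(3) = stairs(2) + stairs(1) = 2 + 1 = 3
stairs(4) = stairs(3) + stairs(2) = 3 + 2 = 5
stairs(5) = stairs(4) + stairs(3) = 5 + 3 = 8
stairs(6) = stairs(5) + stairs(4) = 8 + 5 = 13
stairs(7) = stairs(6) + stairs(5) = 13 + 8 = 21
stairs(8) = stairs(7) + stairs(6) = 21 + 13 = 34
stairs(9) = stairs(8) + stairs(7) = 34 + 21 = 55
stairs(10) = stairs(9) + stairs(8) = 55 + 34 = 89
stairs(11) = stairs(10) + stairs(9) = 89 + 55 = 144
stairs(12) = stairs(11) + stairs(10) = 144 + 89 = 233
stairs(13) = stairs(12) + stairs(11) = 233 + 144 = 377
stairs(14) = stairs(13) + stairs(12) = 377 + 233 = 610
stairs(15) = stairs(14) + stairs(13) = 610 + 377 = 987
stairs(16) = stairs(15) + stairs(14) = 987 + 610 = 1597
stairs(17) = stairs(16) + stairs(15) = 1597 + 987 = 2584
stairs(18) = stairs(17) + stairs(16) = 2584 + 1597 = 4181
stairs(19) = stairs(18) + stairs(17) = 4181 + 2584 = 6765
stairs(20) = stairs(19) + stairs(18) = 6765 + 4181 = 10946
stairs(21) = stairs(20) + stairs(19) = 10946 + 6765 = 17711
stairs(22) = stairs(21) + stairs(20) = 17711 + 10946 = 28657

28657


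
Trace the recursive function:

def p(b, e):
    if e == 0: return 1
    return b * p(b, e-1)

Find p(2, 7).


p(2, 7)
= 2 * p(2, 6)
= 2 * 2 * p(2, 5)
= 2 * 2 * 2 * p(2, 4)
= 2 * 2 * 2 * 2 * p(2, 3)
= 2 * 2 * 2 * 2 * 2 * p(2, 2)
= 2 * 2 * 2 * 2 * 2 * 2 * p(2, 1)
= 2 * 2 * 2 * 2 * 2 * 2 * 2 * p(2, 0)
= 2 * 2 * 2 * 2 * 2 * 2 * 2 * 1
= 128

128


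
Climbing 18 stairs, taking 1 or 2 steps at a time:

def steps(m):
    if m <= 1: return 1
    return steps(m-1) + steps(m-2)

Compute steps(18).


Building up from base cases:
steps(0) = 1
steps(1) = 1
steps(2) = steps(1) + steps(0) = 1 + 1 = 2
steps(3) = steps(2) + steps(1) = 2 + 1 = 3
steps(4) = steps(3) + steps(2) = 3 + 2 = 5
steps(5) = steps(4) + steps(3) = 5 + 3 = 8
steps(6) = steps(5) + steps(4) = 8 + 5 = 13
steps(7) = steps(6) + steps(5) = 13 + 8 = 21
steps(8) = steps(7) + steps(6) = 21 + 13 = 34
steps(9) = steps(8) + steps(7) = 34 + 21 = 55
steps(10) = steps(9) + steps(8) = 55 + 34 = 89
steps(11) = steps(10) + steps(9) = 89 + 55 = 144
steps(12) = steps(11) + steps(10) = 144 + 89 = 233
steps(13) = steps(12) + steps(11) = 233 + 144 = 377
steps(14) = steps(13) + steps(12) = 377 + 233 = 610
steps(15) = steps(14) + steps(13) = 610 + 377 = 987
steps(16) = steps(15) + steps(14) = 987 + 610 = 1597
steps(17) = steps(16) + steps(15) = 1597 + 987 = 2584
steps(18) = steps(17) + steps(16) = 2584 + 1597 = 4181

4181


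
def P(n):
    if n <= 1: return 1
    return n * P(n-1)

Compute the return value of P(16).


P(16)
= 16 * P(15)
= 16 * 15 * P(14)
= 16 * 15 * 14 * P(13)
= 16 * 15 * 14 * 13 * P(12)
= 16 * 15 * 14 * 13 * 12 * P(11)
= 16 * 15 * 14 * 13 * 12 * 11 * P(10)
= 16 * 15 * 14 * 13 * 12 * 11 * 10 * P(9)
= 16 * 15 * 14 * 13 * 12 * 11 * 10 * 9 * P(8)
= 16 * 15 * 14 * 13 * 12 * 11 * 10 * 9 * 8 * P(7)
= 16 * 15 * 14 * 13 * 12 * 11 * 10 * 9 * 8 * 7 * P(6)
= 16 * 15 * 14 * 13 * 12 * 11 * 10 * 9 * 8 * 7 * 6 * P(5)
= 16 * 15 * 14 * 13 * 12 * 11 * 10 * 9 * 8 * 7 * 6 * 5 * P(4)
= 16 * 15 * 14 * 13 * 12 * 11 * 10 * 9 * 8 * 7 * 6 * 5 * 4 * P(3)
= 16 * 15 * 14 * 13 * 12 * 11 * 10 * 9 * 8 * 7 * 6 * 5 * 4 * 3 * P(2)
= 16 * 15 * 14 * 13 * 12 * 11 * 10 * 9 * 8 * 7 * 6 * 5 * 4 * 3 * 2 * P(1)
= 16 * 15 * 14 * 13 * 12 * 11 * 10 * 9 * 8 * 7 * 6 * 5 * 4 * 3 * 2 * 1
= 20922789888000

20922789888000


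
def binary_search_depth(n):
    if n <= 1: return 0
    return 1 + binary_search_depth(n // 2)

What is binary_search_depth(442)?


442 / 2 = 221
221 / 2 = 110
110 / 2 = 55
55 / 2 = 27
27 / 2 = 13
13 / 2 = 6
6 / 2 = 3
3 / 2 = 1
Reached 1 after 8 halvings

8


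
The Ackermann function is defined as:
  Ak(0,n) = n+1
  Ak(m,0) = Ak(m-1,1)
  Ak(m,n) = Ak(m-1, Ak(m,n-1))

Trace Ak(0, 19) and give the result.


Ak(0, 19) = 20
Result: Ak(0, 19) = 20

20


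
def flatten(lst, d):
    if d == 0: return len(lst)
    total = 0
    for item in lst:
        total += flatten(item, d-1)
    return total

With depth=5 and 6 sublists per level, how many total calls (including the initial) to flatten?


At depth 0 (root): 1 call
At depth 1: each of 1 parents calls flatten on 6 children = 6 calls
At depth 2: each of 6 parents calls flatten on 6 children = 36 calls
At depth 3: each of 36 parents calls flatten on 6 children = 216 calls
At depth 4: each of 216 parents calls flatten on 6 children = 1296 calls
At depth 5: each of 1296 parents calls flatten on 6 children = 7776 calls
Total: 1 + 6 + 36 + 216 + 1296 + 7776 = 9331

9331


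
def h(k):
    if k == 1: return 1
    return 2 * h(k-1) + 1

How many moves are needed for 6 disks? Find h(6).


h(6) = 2 * h(5) + 1
h(5) = 2 * h(4) + 1
h(4) = 2 * h(3) + 1
h(3) = 2 * h(2) + 1
h(2) = 2 * h(1) + 1
h(1) = 1  (base case)
h(2) = 2 * 1 + 1 = 3
h(3) = 2 * 3 + 1 = 7
h(4) = 2 * 7 + 1 = 15
h(5) = 2 * 15 + 1 = 31
h(6) = 2 * 31 + 1 = 63

63


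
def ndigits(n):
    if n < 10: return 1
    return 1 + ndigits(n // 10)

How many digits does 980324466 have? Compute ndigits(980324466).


ndigits(980324466) = 1 + ndigits(98032446)
ndigits(98032446) = 1 + ndigits(9803244)
ndigits(9803244) = 1 + ndigits(980324)
ndigits(980324) = 1 + ndigits(98032)
ndigits(98032) = 1 + ndigits(9803)
ndigits(9803) = 1 + ndigits(980)
ndigits(980) = 1 + ndigits(98)
ndigits(98) = 1 + ndigits(9)
ndigits(9) = 1  (base case: 9 < 10)
Unwinding: 1 + 1 + 1 + 1 + 1 + 1 + 1 + 1 + 1 = 9

9


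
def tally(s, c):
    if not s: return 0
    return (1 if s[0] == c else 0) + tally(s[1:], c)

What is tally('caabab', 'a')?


s[0]='c' != 'a' -> 0
s[0]='a' == 'a' -> 1
s[0]='a' == 'a' -> 1
s[0]='b' != 'a' -> 0
s[0]='a' == 'a' -> 1
s[0]='b' != 'a' -> 0
Sum: 0 + 1 + 1 + 0 + 1 + 0 = 3

3


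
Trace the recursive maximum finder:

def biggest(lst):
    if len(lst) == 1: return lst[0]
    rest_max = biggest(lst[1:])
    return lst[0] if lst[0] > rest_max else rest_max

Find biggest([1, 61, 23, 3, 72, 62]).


biggest([1, 61, 23, 3, 72, 62]): compare 1 with biggest([61, 23, 3, 72, 62])
biggest([61, 23, 3, 72, 62]): compare 61 with biggest([23, 3, 72, 62])
biggest([23, 3, 72, 62]): compare 23 with biggest([3, 72, 62])
biggest([3, 72, 62]): compare 3 with biggest([72, 62])
biggest([72, 62]): compare 72 with biggest([62])
biggest([62]) = 62  (base case)
Compare 72 with 62 -> 72
Compare 3 with 72 -> 72
Compare 23 with 72 -> 72
Compare 61 with 72 -> 72
Compare 1 with 72 -> 72

72


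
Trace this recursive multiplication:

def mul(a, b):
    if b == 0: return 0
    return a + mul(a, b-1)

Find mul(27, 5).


mul(27, 5) = 27 + mul(27, 4)
mul(27, 4) = 27 + mul(27, 3)
mul(27, 3) = 27 + mul(27, 2)
mul(27, 2) = 27 + mul(27, 1)
mul(27, 1) = 27 + mul(27, 0)
mul(27, 0) = 0  (base case)
Total: 27 + 27 + 27 + 27 + 27 + 0 = 135

135


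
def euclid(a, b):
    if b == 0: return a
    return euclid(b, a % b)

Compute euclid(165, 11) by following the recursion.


euclid(165, 11) = euclid(11, 0)
euclid(11, 0) = 11  (base case)

11


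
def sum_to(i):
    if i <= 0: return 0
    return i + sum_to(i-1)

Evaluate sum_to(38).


sum_to(38)
= 38 + 37 + 36 + 35 + 34 + 33 + 32 + 31 + 30 + 29 + 28 + 27 + 26 + 25 + 24 + 23 + 22 + 21 + 20 + 19 + 18 + 17 + 16 + 15 + 14 + 13 + 12 + 11 + 10 + 9 + 8 + 7 + 6 + 5 + 4 + 3 + 2 + 1 + sum_to(0)
= 38 + 37 + 36 + 35 + 34 + 33 + 32 + 31 + 30 + 29 + 28 + 27 + 26 + 25 + 24 + 23 + 22 + 21 + 20 + 19 + 18 + 17 + 16 + 15 + 14 + 13 + 12 + 11 + 10 + 9 + 8 + 7 + 6 + 5 + 4 + 3 + 2 + 1 + 0
= 741

741


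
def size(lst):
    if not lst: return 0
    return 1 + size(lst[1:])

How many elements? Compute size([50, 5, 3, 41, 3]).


size([50, 5, 3, 41, 3]) = 1 + size([5, 3, 41, 3])
size([5, 3, 41, 3]) = 1 + size([3, 41, 3])
size([3, 41, 3]) = 1 + size([41, 3])
size([41, 3]) = 1 + size([3])
size([3]) = 1 + size([])
size([]) = 0  (base case)
Unwinding: 1 + 1 + 1 + 1 + 1 + 0 = 5

5


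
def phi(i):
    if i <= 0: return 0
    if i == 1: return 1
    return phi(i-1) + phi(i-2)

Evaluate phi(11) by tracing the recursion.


Computing phi(11) bottom-up:
phi(0) = 0
phi(1) = 1
phi(2) = phi(1) + phi(0) = 1 + 0 = 1
phi(3) = phi(2) + phi(1) = 1 + 1 = 2
phi(4) = phi(3) + phi(2) = 2 + 1 = 3
phi(5) = phi(4) + phi(3) = 3 + 2 = 5
phi(6) = phi(5) + phi(4) = 5 + 3 = 8
phi(7) = phi(6) + phi(5) = 8 + 5 = 13
phi(8) = phi(7) + phi(6) = 13 + 8 = 21
phi(9) = phi(8) + phi(7) = 21 + 13 = 34
phi(10) = phi(9) + phi(8) = 34 + 21 = 55
phi(11) = phi(10) + phi(9) = 55 + 34 = 89

89


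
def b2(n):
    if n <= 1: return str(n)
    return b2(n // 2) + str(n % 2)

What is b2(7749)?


b2(7749) = b2(3874) + '1'
b2(3874) = b2(1937) + '0'
b2(1937) = b2(968) + '1'
b2(968) = b2(484) + '0'
b2(484) = b2(242) + '0'
b2(242) = b2(121) + '0'
b2(121) = b2(60) + '1'
b2(60) = b2(30) + '0'
b2(30) = b2(15) + '0'
b2(15) = b2(7) + '1'
b2(7) = b2(3) + '1'
b2(3) = b2(1) + '1'
b2(1) = '1'  (base case)
Concatenating: '1' + '1' + '1' + '1' + '0' + '0' + '1' + '0' + '0' + '0' + '1' + '0' + '1' = '1111001000101'

1111001000101


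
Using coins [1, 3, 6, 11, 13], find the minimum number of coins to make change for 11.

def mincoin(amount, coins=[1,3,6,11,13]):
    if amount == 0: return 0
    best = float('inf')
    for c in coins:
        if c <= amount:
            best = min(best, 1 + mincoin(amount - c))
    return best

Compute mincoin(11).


Building up with DP:
mincoin(0) = 0
mincoin(1) = min(1+mincoin(0)=1+0=1) = 1
mincoin(2) = min(1+mincoin(1)=1+1=2) = 2
mincoin(3) = min(1+mincoin(2)=1+2=3, 1+mincoin(0)=1+0=1) = 1
mincoin(4) = min(1+mincoin(3)=1+1=2, 1+mincoin(1)=1+1=2) = 2
mincoin(5) = min(1+mincoin(4)=1+2=3, 1+mincoin(2)=1+2=3) = 3
mincoin(6) = min(1+mincoin(5)=1+3=4, 1+mincoin(3)=1+1=2, 1+mincoin(0)=1+0=1) = 1
mincoin(7) = min(1+mincoin(6)=1+1=2, 1+mincoin(4)=1+2=3, 1+mincoin(1)=1+1=2) = 2
mincoin(8) = min(1+mincoin(7)=1+2=3, 1+mincoin(5)=1+3=4, 1+mincoin(2)=1+2=3) = 3
mincoin(9) = min(1+mincoin(8)=1+3=4, 1+mincoin(6)=1+1=2, 1+mincoin(3)=1+1=2) = 2
mincoin(10) = min(1+mincoin(9)=1+2=3, 1+mincoin(7)=1+2=3, 1+mincoin(4)=1+2=3) = 3
mincoin(11) = min(1+mincoin(10)=1+3=4, 1+mincoin(8)=1+3=4, 1+mincoin(5)=1+3=4, 1+mincoin(0)=1+0=1) = 1

1


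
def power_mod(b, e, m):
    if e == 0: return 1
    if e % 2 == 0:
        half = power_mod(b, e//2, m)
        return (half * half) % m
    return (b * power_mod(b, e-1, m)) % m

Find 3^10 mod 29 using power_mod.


power_mod(3, 10, 29): e is even, compute power_mod(3, 5, 29)
  power_mod(3, 5, 29): e is odd, compute power_mod(3, 4, 29)
    power_mod(3, 4, 29): e is even, compute power_mod(3, 2, 29)
      power_mod(3, 2, 29): e is even, compute power_mod(3, 1, 29)
        power_mod(3, 1, 29): e is odd, compute power_mod(3, 0, 29)
          power_mod(3, 0, 29) = 1
        (3 * 1) % 29 = 3
      half=3, (3*3) % 29 = 9
    half=9, (9*9) % 29 = 23
  (3 * 23) % 29 = 11
half=11, (11*11) % 29 = 5

5


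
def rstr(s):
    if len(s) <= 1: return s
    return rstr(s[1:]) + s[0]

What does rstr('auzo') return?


rstr('auzo') = rstr('uzo') + 'a'
rstr('uzo') = rstr('zo') + 'u'
rstr('zo') = rstr('o') + 'z'
rstr('o') = 'o'  (base case)
Concatenating: 'o' + 'z' + 'u' + 'a' = 'ozua'

ozua


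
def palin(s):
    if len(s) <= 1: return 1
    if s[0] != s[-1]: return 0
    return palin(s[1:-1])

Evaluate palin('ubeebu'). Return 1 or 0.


palin('ubeebu'): s[0]='u' == s[-1]='u' -> check palin('beeb')
palin('beeb'): s[0]='b' == s[-1]='b' -> check palin('ee')
palin('ee'): s[0]='e' == s[-1]='e' -> check palin('')
palin(''): len <= 1 -> return 1  (base case)
Result: 1 (palindrome)

1


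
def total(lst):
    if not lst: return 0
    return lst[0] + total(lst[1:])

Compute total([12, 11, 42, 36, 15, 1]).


total([12, 11, 42, 36, 15, 1]) = 12 + total([11, 42, 36, 15, 1])
total([11, 42, 36, 15, 1]) = 11 + total([42, 36, 15, 1])
total([42, 36, 15, 1]) = 42 + total([36, 15, 1])
total([36, 15, 1]) = 36 + total([15, 1])
total([15, 1]) = 15 + total([1])
total([1]) = 1 + total([])
total([]) = 0  (base case)
Total: 12 + 11 + 42 + 36 + 15 + 1 + 0 = 117

117


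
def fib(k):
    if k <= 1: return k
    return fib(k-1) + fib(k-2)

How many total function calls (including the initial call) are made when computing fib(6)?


Let C(n) = total calls for fib(n)
C(0) = 1, C(1) = 1
C(2) = 1 + C(1) + C(0) = 1 + 1 + 1 = 3
C(3) = 1 + C(2) + C(1) = 1 + 3 + 1 = 5
C(4) = 1 + C(3) + C(2) = 1 + 5 + 3 = 9
C(5) = 1 + C(4) + C(3) = 1 + 9 + 5 = 15
C(6) = 1 + C(5) + C(4) = 1 + 15 + 9 = 25

25


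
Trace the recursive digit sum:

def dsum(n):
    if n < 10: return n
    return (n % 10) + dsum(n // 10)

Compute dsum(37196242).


dsum(37196242) = 2 + dsum(3719624)
dsum(3719624) = 4 + dsum(371962)
dsum(371962) = 2 + dsum(37196)
dsum(37196) = 6 + dsum(3719)
dsum(3719) = 9 + dsum(371)
dsum(371) = 1 + dsum(37)
dsum(37) = 7 + dsum(3)
dsum(3) = 3  (base case)
Total: 2 + 4 + 2 + 6 + 9 + 1 + 7 + 3 = 34

34


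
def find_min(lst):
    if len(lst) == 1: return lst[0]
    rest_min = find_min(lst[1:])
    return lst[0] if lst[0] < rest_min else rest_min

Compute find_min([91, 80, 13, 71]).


find_min([91, 80, 13, 71]): compare 91 with find_min([80, 13, 71])
find_min([80, 13, 71]): compare 80 with find_min([13, 71])
find_min([13, 71]): compare 13 with find_min([71])
find_min([71]) = 71  (base case)
Compare 13 with 71 -> 13
Compare 80 with 13 -> 13
Compare 91 with 13 -> 13

13


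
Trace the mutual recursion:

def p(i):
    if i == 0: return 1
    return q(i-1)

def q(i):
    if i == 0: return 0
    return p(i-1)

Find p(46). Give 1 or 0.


p(46) = q(45)
q(45) = p(44)
p(44) = q(43)
q(43) = p(42)
p(42) = q(41)
q(41) = p(40)
p(40) = q(39)
q(39) = p(38)
p(38) = q(37)
q(37) = p(36)
p(36) = q(35)
q(35) = p(34)
p(34) = q(33)
q(33) = p(32)
p(32) = q(31)
q(31) = p(30)
p(30) = q(29)
q(29) = p(28)
p(28) = q(27)
q(27) = p(26)
p(26) = q(25)
q(25) = p(24)
p(24) = q(23)
q(23) = p(22)
p(22) = q(21)
q(21) = p(20)
p(20) = q(19)
q(19) = p(18)
p(18) = q(17)
q(17) = p(16)
p(16) = q(15)
q(15) = p(14)
p(14) = q(13)
q(13) = p(12)
p(12) = q(11)
q(11) = p(10)
p(10) = q(9)
q(9) = p(8)
p(8) = q(7)
q(7) = p(6)
p(6) = q(5)
q(5) = p(4)
p(4) = q(3)
q(3) = p(2)
p(2) = q(1)
q(1) = p(0)
p(0) = 1  (base case)
Result: 1

1


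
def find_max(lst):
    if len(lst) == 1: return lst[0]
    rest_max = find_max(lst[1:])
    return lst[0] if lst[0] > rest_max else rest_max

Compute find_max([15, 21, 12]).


find_max([15, 21, 12]): compare 15 with find_max([21, 12])
find_max([21, 12]): compare 21 with find_max([12])
find_max([12]) = 12  (base case)
Compare 21 with 12 -> 21
Compare 15 with 21 -> 21

21


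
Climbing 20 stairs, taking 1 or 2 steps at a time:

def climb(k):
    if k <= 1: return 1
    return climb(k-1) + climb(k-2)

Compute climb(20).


Building up from base cases:
climb(0) = 1
climb(1) = 1
climb(2) = climb(1) + climb(0) = 1 + 1 = 2
climb(3) = climb(2) + climb(1) = 2 + 1 = 3
climb(4) = climb(3) + climb(2) = 3 + 2 = 5
climb(5) = climb(4) + climb(3) = 5 + 3 = 8
climb(6) = climb(5) + climb(4) = 8 + 5 = 13
climb(7) = climb(6) + climb(5) = 13 + 8 = 21
climb(8) = climb(7) + climb(6) = 21 + 13 = 34
climb(9) = climb(8) + climb(7) = 34 + 21 = 55
climb(10) = climb(9) + climb(8) = 55 + 34 = 89
climb(11) = climb(10) + climb(9) = 89 + 55 = 144
climb(12) = climb(11) + climb(10) = 144 + 89 = 233
climb(13) = climb(12) + climb(11) = 233 + 144 = 377
climb(14) = climb(13) + climb(12) = 377 + 233 = 610
climb(15) = climb(14) + climb(13) = 610 + 377 = 987
climb(16) = climb(15) + climb(14) = 987 + 610 = 1597
climb(17) = climb(16) + climb(15) = 1597 + 987 = 2584
climb(18) = climb(17) + climb(16) = 2584 + 1597 = 4181
climb(19) = climb(18) + climb(17) = 4181 + 2584 = 6765
climb(20) = climb(19) + climb(18) = 6765 + 4181 = 10946

10946


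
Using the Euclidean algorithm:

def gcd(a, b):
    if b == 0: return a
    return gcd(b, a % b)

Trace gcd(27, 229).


gcd(27, 229) = gcd(229, 27)
gcd(229, 27) = gcd(27, 13)
gcd(27, 13) = gcd(13, 1)
gcd(13, 1) = gcd(1, 0)
gcd(1, 0) = 1  (base case)

1


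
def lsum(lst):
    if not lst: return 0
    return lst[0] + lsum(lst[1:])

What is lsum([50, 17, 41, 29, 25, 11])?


lsum([50, 17, 41, 29, 25, 11]) = 50 + lsum([17, 41, 29, 25, 11])
lsum([17, 41, 29, 25, 11]) = 17 + lsum([41, 29, 25, 11])
lsum([41, 29, 25, 11]) = 41 + lsum([29, 25, 11])
lsum([29, 25, 11]) = 29 + lsum([25, 11])
lsum([25, 11]) = 25 + lsum([11])
lsum([11]) = 11 + lsum([])
lsum([]) = 0  (base case)
Total: 50 + 17 + 41 + 29 + 25 + 11 + 0 = 173

173


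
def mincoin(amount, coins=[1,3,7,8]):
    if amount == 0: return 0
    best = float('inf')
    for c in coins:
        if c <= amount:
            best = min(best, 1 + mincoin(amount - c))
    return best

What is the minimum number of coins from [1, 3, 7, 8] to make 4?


Building up with DP:
mincoin(0) = 0
mincoin(1) = min(1+mincoin(0)=1+0=1) = 1
mincoin(2) = min(1+mincoin(1)=1+1=2) = 2
mincoin(3) = min(1+mincoin(2)=1+2=3, 1+mincoin(0)=1+0=1) = 1
mincoin(4) = min(1+mincoin(3)=1+1=2, 1+mincoin(1)=1+1=2) = 2

2


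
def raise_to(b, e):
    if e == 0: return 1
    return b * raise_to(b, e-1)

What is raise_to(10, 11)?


raise_to(10, 11)
= 10 * raise_to(10, 10)
= 10 * 10 * raise_to(10, 9)
= 10 * 10 * 10 * raise_to(10, 8)
= 10 * 10 * 10 * 10 * raise_to(10, 7)
= 10 * 10 * 10 * 10 * 10 * raise_to(10, 6)
= 10 * 10 * 10 * 10 * 10 * 10 * raise_to(10, 5)
= 10 * 10 * 10 * 10 * 10 * 10 * 10 * raise_to(10, 4)
= 10 * 10 * 10 * 10 * 10 * 10 * 10 * 10 * raise_to(10, 3)
= 10 * 10 * 10 * 10 * 10 * 10 * 10 * 10 * 10 * raise_to(10, 2)
= 10 * 10 * 10 * 10 * 10 * 10 * 10 * 10 * 10 * 10 * raise_to(10, 1)
= 10 * 10 * 10 * 10 * 10 * 10 * 10 * 10 * 10 * 10 * 10 * raise_to(10, 0)
= 10 * 10 * 10 * 10 * 10 * 10 * 10 * 10 * 10 * 10 * 10 * 1
= 100000000000

100000000000


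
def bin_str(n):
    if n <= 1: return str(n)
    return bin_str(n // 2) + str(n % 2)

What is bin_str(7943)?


bin_str(7943) = bin_str(3971) + '1'
bin_str(3971) = bin_str(1985) + '1'
bin_str(1985) = bin_str(992) + '1'
bin_str(992) = bin_str(496) + '0'
bin_str(496) = bin_str(248) + '0'
bin_str(248) = bin_str(124) + '0'
bin_str(124) = bin_str(62) + '0'
bin_str(62) = bin_str(31) + '0'
bin_str(31) = bin_str(15) + '1'
bin_str(15) = bin_str(7) + '1'
bin_str(7) = bin_str(3) + '1'
bin_str(3) = bin_str(1) + '1'
bin_str(1) = '1'  (base case)
Concatenating: '1' + '1' + '1' + '1' + '1' + '0' + '0' + '0' + '0' + '0' + '1' + '1' + '1' = '1111100000111'

1111100000111


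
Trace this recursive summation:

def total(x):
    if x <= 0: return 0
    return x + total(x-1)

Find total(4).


total(4)
= 4 + 3 + 2 + 1 + total(0)
= 4 + 3 + 2 + 1 + 0
= 10

10


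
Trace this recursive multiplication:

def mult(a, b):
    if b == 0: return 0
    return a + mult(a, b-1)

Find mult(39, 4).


mult(39, 4) = 39 + mult(39, 3)
mult(39, 3) = 39 + mult(39, 2)
mult(39, 2) = 39 + mult(39, 1)
mult(39, 1) = 39 + mult(39, 0)
mult(39, 0) = 0  (base case)
Total: 39 + 39 + 39 + 39 + 0 = 156

156


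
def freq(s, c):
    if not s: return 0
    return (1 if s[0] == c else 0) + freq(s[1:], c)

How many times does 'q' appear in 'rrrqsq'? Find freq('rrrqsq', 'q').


s[0]='r' != 'q' -> 0
s[0]='r' != 'q' -> 0
s[0]='r' != 'q' -> 0
s[0]='q' == 'q' -> 1
s[0]='s' != 'q' -> 0
s[0]='q' == 'q' -> 1
Sum: 0 + 0 + 0 + 1 + 0 + 1 = 2

2


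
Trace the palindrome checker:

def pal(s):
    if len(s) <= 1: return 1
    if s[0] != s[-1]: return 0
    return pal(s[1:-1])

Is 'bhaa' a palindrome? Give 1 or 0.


pal('bhaa'): s[0]='b' != s[-1]='a' -> return 0
Result: 0 (not a palindrome)

0


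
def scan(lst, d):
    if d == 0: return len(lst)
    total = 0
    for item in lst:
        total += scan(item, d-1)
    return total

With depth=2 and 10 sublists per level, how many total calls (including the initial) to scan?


At depth 0 (root): 1 call
At depth 1: each of 1 parents calls scan on 10 children = 10 calls
At depth 2: each of 10 parents calls scan on 10 children = 100 calls
Total: 1 + 10 + 100 = 111

111


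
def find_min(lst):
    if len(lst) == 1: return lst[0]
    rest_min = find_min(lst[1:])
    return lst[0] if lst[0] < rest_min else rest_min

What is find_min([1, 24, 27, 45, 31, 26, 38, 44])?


find_min([1, 24, 27, 45, 31, 26, 38, 44]): compare 1 with find_min([24, 27, 45, 31, 26, 38, 44])
find_min([24, 27, 45, 31, 26, 38, 44]): compare 24 with find_min([27, 45, 31, 26, 38, 44])
find_min([27, 45, 31, 26, 38, 44]): compare 27 with find_min([45, 31, 26, 38, 44])
find_min([45, 31, 26, 38, 44]): compare 45 with find_min([31, 26, 38, 44])
find_min([31, 26, 38, 44]): compare 31 with find_min([26, 38, 44])
find_min([26, 38, 44]): compare 26 with find_min([38, 44])
find_min([38, 44]): compare 38 with find_min([44])
find_min([44]) = 44  (base case)
Compare 38 with 44 -> 38
Compare 26 with 38 -> 26
Compare 31 with 26 -> 26
Compare 45 with 26 -> 26
Compare 27 with 26 -> 26
Compare 24 with 26 -> 24
Compare 1 with 24 -> 1

1


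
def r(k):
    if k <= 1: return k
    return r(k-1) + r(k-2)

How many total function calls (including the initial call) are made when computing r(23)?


Let C(n) = total calls for r(n)
C(0) = 1, C(1) = 1
C(2) = 1 + C(1) + C(0) = 1 + 1 + 1 = 3
C(3) = 1 + C(2) + C(1) = 1 + 3 + 1 = 5
C(4) = 1 + C(3) + C(2) = 1 + 5 + 3 = 9
C(5) = 1 + C(4) + C(3) = 1 + 9 + 5 = 15
C(6) = 1 + C(5) + C(4) = 1 + 15 + 9 = 25
C(7) = 1 + C(6) + C(5) = 1 + 25 + 15 = 41
C(8) = 1 + C(7) + C(6) = 1 + 41 + 25 = 67
C(9) = 1 + C(8) + C(7) = 1 + 67 + 41 = 109
C(10) = 1 + C(9) + C(8) = 1 + 109 + 67 = 177
C(11) = 1 + C(10) + C(9) = 1 + 177 + 109 = 287
C(12) = 1 + C(11) + C(10) = 1 + 287 + 177 = 465
C(13) = 1 + C(12) + C(11) = 1 + 465 + 287 = 753
C(14) = 1 + C(13) + C(12) = 1 + 753 + 465 = 1219
C(15) = 1 + C(14) + C(13) = 1 + 1219 + 753 = 1973
C(16) = 1 + C(15) + C(14) = 1 + 1973 + 1219 = 3193
C(17) = 1 + C(16) + C(15) = 1 + 3193 + 1973 = 5167
C(18) = 1 + C(17) + C(16) = 1 + 5167 + 3193 = 8361
C(19) = 1 + C(18) + C(17) = 1 + 8361 + 5167 = 13529
C(20) = 1 + C(19) + C(18) = 1 + 13529 + 8361 = 21891
C(21) = 1 + C(20) + C(19) = 1 + 21891 + 13529 = 35421
C(22) = 1 + C(21) + C(20) = 1 + 35421 + 21891 = 57313
C(23) = 1 + C(22) + C(21) = 1 + 57313 + 35421 = 92735

92735


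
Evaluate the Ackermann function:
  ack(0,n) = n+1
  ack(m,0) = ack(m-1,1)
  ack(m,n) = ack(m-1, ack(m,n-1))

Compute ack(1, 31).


ack(1, 31) = ack(0, ack(1, 30))
  ack(1, 30) = ack(0, ack(1, 29))
    ack(1, 29) = ack(0, ack(1, 28))
      ack(1, 28) = ack(0, ack(1, 27))
        ack(1, 27) = ack(0, ack(1, 26))
          ack(1, 26) = ack(0, ack(1, 25))
          ack(1, 25) = ack(0, ack(1, 24))
          ack(1, 24) = ack(0, ack(1, 23))
          ack(1, 23) = ack(0, ack(1, 22))
          ack(1, 22) = ack(0, ack(1, 21))
          ack(1, 21) = ack(0, ack(1, 20))
          ack(1, 20) = ack(0, ack(1, 19))
          ack(1, 19) = ack(0, ack(1, 18))
          ack(1, 18) = ack(0, ack(1, 17))
          ack(1, 17) = ack(0, ack(1, 16))
          ack(1, 16) = ack(0, ack(1, 15))
          ack(1, 15) = ack(0, ack(1, 14))
          ack(1, 14) = ack(0, ack(1, 13))
          ack(1, 13) = ack(0, ack(1, 12))
          ack(1, 12) = ack(0, ack(1, 11))
          ack(1, 11) = ack(0, ack(1, 10))
          ack(1, 10) = ack(0, ack(1, 9))
          ack(1, 9) = ack(0, ack(1, 8))
          ack(1, 8) = ack(0, ack(1, 7))
          ack(1, 7) = ack(0, ack(1, 6))
... (trace truncated)
Result: ack(1, 31) = 33

33


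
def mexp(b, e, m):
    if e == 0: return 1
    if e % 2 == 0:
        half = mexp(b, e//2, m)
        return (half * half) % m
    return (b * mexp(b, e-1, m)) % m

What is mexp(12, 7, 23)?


mexp(12, 7, 23): e is odd, compute mexp(12, 6, 23)
  mexp(12, 6, 23): e is even, compute mexp(12, 3, 23)
    mexp(12, 3, 23): e is odd, compute mexp(12, 2, 23)
      mexp(12, 2, 23): e is even, compute mexp(12, 1, 23)
        mexp(12, 1, 23): e is odd, compute mexp(12, 0, 23)
          mexp(12, 0, 23) = 1
        (12 * 1) % 23 = 12
      half=12, (12*12) % 23 = 6
    (12 * 6) % 23 = 3
  half=3, (3*3) % 23 = 9
(12 * 9) % 23 = 16

16


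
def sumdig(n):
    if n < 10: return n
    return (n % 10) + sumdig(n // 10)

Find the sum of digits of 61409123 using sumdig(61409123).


sumdig(61409123) = 3 + sumdig(6140912)
sumdig(6140912) = 2 + sumdig(614091)
sumdig(614091) = 1 + sumdig(61409)
sumdig(61409) = 9 + sumdig(6140)
sumdig(6140) = 0 + sumdig(614)
sumdig(614) = 4 + sumdig(61)
sumdig(61) = 1 + sumdig(6)
sumdig(6) = 6  (base case)
Total: 3 + 2 + 1 + 9 + 0 + 4 + 1 + 6 = 26

26


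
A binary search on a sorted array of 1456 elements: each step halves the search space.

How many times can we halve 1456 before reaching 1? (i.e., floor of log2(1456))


1456 / 2 = 728
728 / 2 = 364
364 / 2 = 182
182 / 2 = 91
91 / 2 = 45
45 / 2 = 22
22 / 2 = 11
11 / 2 = 5
5 / 2 = 2
2 / 2 = 1
Reached 1 after 10 halvings

10


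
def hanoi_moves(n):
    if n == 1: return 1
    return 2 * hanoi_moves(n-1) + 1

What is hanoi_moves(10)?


hanoi_moves(10) = 2 * hanoi_moves(9) + 1
hanoi_moves(9) = 2 * hanoi_moves(8) + 1
hanoi_moves(8) = 2 * hanoi_moves(7) + 1
hanoi_moves(7) = 2 * hanoi_moves(6) + 1
hanoi_moves(6) = 2 * hanoi_moves(5) + 1
hanoi_moves(5) = 2 * hanoi_moves(4) + 1
hanoi_moves(4) = 2 * hanoi_moves(3) + 1
hanoi_moves(3) = 2 * hanoi_moves(2) + 1
hanoi_moves(2) = 2 * hanoi_moves(1) + 1
hanoi_moves(1) = 1  (base case)
hanoi_moves(2) = 2 * 1 + 1 = 3
hanoi_moves(3) = 2 * 3 + 1 = 7
hanoi_moves(4) = 2 * 7 + 1 = 15
hanoi_moves(5) = 2 * 15 + 1 = 31
hanoi_moves(6) = 2 * 31 + 1 = 63
hanoi_moves(7) = 2 * 63 + 1 = 127
hanoi_moves(8) = 2 * 127 + 1 = 255
hanoi_moves(9) = 2 * 255 + 1 = 511
hanoi_moves(10) = 2 * 511 + 1 = 1023

1023


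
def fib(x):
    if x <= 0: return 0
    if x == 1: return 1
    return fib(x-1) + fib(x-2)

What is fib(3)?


Computing fib(3) bottom-up:
fib(0) = 0
fib(1) = 1
fib(2) = fib(1) + fib(0) = 1 + 0 = 1
fib(3) = fib(2) + fib(1) = 1 + 1 = 2

2


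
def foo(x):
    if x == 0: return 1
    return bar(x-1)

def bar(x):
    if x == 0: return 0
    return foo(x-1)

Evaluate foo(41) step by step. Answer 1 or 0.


foo(41) = bar(40)
bar(40) = foo(39)
foo(39) = bar(38)
bar(38) = foo(37)
foo(37) = bar(36)
bar(36) = foo(35)
foo(35) = bar(34)
bar(34) = foo(33)
foo(33) = bar(32)
bar(32) = foo(31)
foo(31) = bar(30)
bar(30) = foo(29)
foo(29) = bar(28)
bar(28) = foo(27)
foo(27) = bar(26)
bar(26) = foo(25)
foo(25) = bar(24)
bar(24) = foo(23)
foo(23) = bar(22)
bar(22) = foo(21)
foo(21) = bar(20)
bar(20) = foo(19)
foo(19) = bar(18)
bar(18) = foo(17)
foo(17) = bar(16)
bar(16) = foo(15)
foo(15) = bar(14)
bar(14) = foo(13)
foo(13) = bar(12)
bar(12) = foo(11)
foo(11) = bar(10)
bar(10) = foo(9)
foo(9) = bar(8)
bar(8) = foo(7)
foo(7) = bar(6)
bar(6) = foo(5)
foo(5) = bar(4)
bar(4) = foo(3)
foo(3) = bar(2)
bar(2) = foo(1)
foo(1) = bar(0)
bar(0) = 0  (base case)
Result: 0

0


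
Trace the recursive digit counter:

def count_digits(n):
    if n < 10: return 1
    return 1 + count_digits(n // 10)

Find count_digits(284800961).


count_digits(284800961) = 1 + count_digits(28480096)
count_digits(28480096) = 1 + count_digits(2848009)
count_digits(2848009) = 1 + count_digits(284800)
count_digits(284800) = 1 + count_digits(28480)
count_digits(28480) = 1 + count_digits(2848)
count_digits(2848) = 1 + count_digits(284)
count_digits(284) = 1 + count_digits(28)
count_digits(28) = 1 + count_digits(2)
count_digits(2) = 1  (base case: 2 < 10)
Unwinding: 1 + 1 + 1 + 1 + 1 + 1 + 1 + 1 + 1 = 9

9


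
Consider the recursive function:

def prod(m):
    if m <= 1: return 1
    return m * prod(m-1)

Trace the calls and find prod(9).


prod(9)
= 9 * prod(8)
= 9 * 8 * prod(7)
= 9 * 8 * 7 * prod(6)
= 9 * 8 * 7 * 6 * prod(5)
= 9 * 8 * 7 * 6 * 5 * prod(4)
= 9 * 8 * 7 * 6 * 5 * 4 * prod(3)
= 9 * 8 * 7 * 6 * 5 * 4 * 3 * prod(2)
= 9 * 8 * 7 * 6 * 5 * 4 * 3 * 2 * prod(1)
= 9 * 8 * 7 * 6 * 5 * 4 * 3 * 2 * 1
= 362880

362880
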